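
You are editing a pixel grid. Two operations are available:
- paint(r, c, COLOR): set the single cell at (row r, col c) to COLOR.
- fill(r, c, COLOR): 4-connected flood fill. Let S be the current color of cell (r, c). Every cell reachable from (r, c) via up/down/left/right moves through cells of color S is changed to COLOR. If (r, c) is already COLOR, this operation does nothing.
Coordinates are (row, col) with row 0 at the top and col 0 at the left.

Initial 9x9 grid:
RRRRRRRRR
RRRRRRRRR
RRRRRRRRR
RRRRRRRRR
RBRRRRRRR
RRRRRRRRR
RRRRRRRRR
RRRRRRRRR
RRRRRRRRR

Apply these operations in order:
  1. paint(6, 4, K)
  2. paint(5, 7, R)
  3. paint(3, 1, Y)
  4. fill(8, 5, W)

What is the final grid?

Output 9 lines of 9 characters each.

After op 1 paint(6,4,K):
RRRRRRRRR
RRRRRRRRR
RRRRRRRRR
RRRRRRRRR
RBRRRRRRR
RRRRRRRRR
RRRRKRRRR
RRRRRRRRR
RRRRRRRRR
After op 2 paint(5,7,R):
RRRRRRRRR
RRRRRRRRR
RRRRRRRRR
RRRRRRRRR
RBRRRRRRR
RRRRRRRRR
RRRRKRRRR
RRRRRRRRR
RRRRRRRRR
After op 3 paint(3,1,Y):
RRRRRRRRR
RRRRRRRRR
RRRRRRRRR
RYRRRRRRR
RBRRRRRRR
RRRRRRRRR
RRRRKRRRR
RRRRRRRRR
RRRRRRRRR
After op 4 fill(8,5,W) [78 cells changed]:
WWWWWWWWW
WWWWWWWWW
WWWWWWWWW
WYWWWWWWW
WBWWWWWWW
WWWWWWWWW
WWWWKWWWW
WWWWWWWWW
WWWWWWWWW

Answer: WWWWWWWWW
WWWWWWWWW
WWWWWWWWW
WYWWWWWWW
WBWWWWWWW
WWWWWWWWW
WWWWKWWWW
WWWWWWWWW
WWWWWWWWW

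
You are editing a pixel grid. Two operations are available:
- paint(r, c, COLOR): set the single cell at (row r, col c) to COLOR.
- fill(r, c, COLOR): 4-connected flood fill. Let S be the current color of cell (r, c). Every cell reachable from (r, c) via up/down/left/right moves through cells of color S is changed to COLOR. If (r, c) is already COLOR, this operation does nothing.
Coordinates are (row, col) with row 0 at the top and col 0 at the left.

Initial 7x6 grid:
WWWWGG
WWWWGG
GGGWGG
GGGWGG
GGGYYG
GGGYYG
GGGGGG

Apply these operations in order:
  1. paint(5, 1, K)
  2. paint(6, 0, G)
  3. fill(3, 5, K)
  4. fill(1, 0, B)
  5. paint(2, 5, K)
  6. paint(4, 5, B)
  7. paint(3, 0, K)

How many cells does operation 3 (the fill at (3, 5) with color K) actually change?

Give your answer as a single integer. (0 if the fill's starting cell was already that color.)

Answer: 27

Derivation:
After op 1 paint(5,1,K):
WWWWGG
WWWWGG
GGGWGG
GGGWGG
GGGYYG
GKGYYG
GGGGGG
After op 2 paint(6,0,G):
WWWWGG
WWWWGG
GGGWGG
GGGWGG
GGGYYG
GKGYYG
GGGGGG
After op 3 fill(3,5,K) [27 cells changed]:
WWWWKK
WWWWKK
KKKWKK
KKKWKK
KKKYYK
KKKYYK
KKKKKK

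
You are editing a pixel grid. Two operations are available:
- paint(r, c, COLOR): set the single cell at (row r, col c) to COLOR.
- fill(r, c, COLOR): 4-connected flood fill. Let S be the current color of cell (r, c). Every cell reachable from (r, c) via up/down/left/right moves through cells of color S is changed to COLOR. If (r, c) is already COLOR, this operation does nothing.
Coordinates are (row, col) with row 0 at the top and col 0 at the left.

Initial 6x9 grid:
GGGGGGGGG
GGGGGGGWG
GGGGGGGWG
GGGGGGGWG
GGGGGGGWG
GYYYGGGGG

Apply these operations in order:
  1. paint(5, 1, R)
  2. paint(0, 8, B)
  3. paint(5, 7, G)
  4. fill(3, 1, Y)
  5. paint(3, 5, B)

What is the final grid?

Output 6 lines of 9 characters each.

Answer: YYYYYYYYB
YYYYYYYWY
YYYYYYYWY
YYYYYBYWY
YYYYYYYWY
YRYYYYYYY

Derivation:
After op 1 paint(5,1,R):
GGGGGGGGG
GGGGGGGWG
GGGGGGGWG
GGGGGGGWG
GGGGGGGWG
GRYYGGGGG
After op 2 paint(0,8,B):
GGGGGGGGB
GGGGGGGWG
GGGGGGGWG
GGGGGGGWG
GGGGGGGWG
GRYYGGGGG
After op 3 paint(5,7,G):
GGGGGGGGB
GGGGGGGWG
GGGGGGGWG
GGGGGGGWG
GGGGGGGWG
GRYYGGGGG
After op 4 fill(3,1,Y) [46 cells changed]:
YYYYYYYYB
YYYYYYYWY
YYYYYYYWY
YYYYYYYWY
YYYYYYYWY
YRYYYYYYY
After op 5 paint(3,5,B):
YYYYYYYYB
YYYYYYYWY
YYYYYYYWY
YYYYYBYWY
YYYYYYYWY
YRYYYYYYY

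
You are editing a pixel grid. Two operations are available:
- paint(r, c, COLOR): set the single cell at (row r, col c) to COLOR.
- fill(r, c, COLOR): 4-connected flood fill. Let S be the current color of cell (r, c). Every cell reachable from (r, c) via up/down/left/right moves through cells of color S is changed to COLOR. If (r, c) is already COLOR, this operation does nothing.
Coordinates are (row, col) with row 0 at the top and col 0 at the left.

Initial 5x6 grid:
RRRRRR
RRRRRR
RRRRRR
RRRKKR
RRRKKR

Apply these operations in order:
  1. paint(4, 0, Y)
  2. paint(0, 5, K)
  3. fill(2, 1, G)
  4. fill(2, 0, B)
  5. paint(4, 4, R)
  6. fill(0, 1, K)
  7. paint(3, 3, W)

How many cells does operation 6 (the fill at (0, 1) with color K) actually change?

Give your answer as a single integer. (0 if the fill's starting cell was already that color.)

Answer: 24

Derivation:
After op 1 paint(4,0,Y):
RRRRRR
RRRRRR
RRRRRR
RRRKKR
YRRKKR
After op 2 paint(0,5,K):
RRRRRK
RRRRRR
RRRRRR
RRRKKR
YRRKKR
After op 3 fill(2,1,G) [24 cells changed]:
GGGGGK
GGGGGG
GGGGGG
GGGKKG
YGGKKG
After op 4 fill(2,0,B) [24 cells changed]:
BBBBBK
BBBBBB
BBBBBB
BBBKKB
YBBKKB
After op 5 paint(4,4,R):
BBBBBK
BBBBBB
BBBBBB
BBBKKB
YBBKRB
After op 6 fill(0,1,K) [24 cells changed]:
KKKKKK
KKKKKK
KKKKKK
KKKKKK
YKKKRK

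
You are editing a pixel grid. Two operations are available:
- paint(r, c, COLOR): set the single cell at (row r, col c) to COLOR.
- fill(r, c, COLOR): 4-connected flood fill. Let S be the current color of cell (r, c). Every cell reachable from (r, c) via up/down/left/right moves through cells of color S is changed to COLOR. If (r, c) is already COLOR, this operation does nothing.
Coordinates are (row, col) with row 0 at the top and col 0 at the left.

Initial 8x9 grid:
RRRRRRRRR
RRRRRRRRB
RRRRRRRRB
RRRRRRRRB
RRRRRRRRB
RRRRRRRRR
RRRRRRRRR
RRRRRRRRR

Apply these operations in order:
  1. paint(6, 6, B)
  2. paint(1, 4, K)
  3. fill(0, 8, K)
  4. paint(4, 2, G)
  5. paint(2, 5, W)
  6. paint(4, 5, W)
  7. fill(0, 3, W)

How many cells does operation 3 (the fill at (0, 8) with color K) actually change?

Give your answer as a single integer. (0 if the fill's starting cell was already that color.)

Answer: 66

Derivation:
After op 1 paint(6,6,B):
RRRRRRRRR
RRRRRRRRB
RRRRRRRRB
RRRRRRRRB
RRRRRRRRB
RRRRRRRRR
RRRRRRBRR
RRRRRRRRR
After op 2 paint(1,4,K):
RRRRRRRRR
RRRRKRRRB
RRRRRRRRB
RRRRRRRRB
RRRRRRRRB
RRRRRRRRR
RRRRRRBRR
RRRRRRRRR
After op 3 fill(0,8,K) [66 cells changed]:
KKKKKKKKK
KKKKKKKKB
KKKKKKKKB
KKKKKKKKB
KKKKKKKKB
KKKKKKKKK
KKKKKKBKK
KKKKKKKKK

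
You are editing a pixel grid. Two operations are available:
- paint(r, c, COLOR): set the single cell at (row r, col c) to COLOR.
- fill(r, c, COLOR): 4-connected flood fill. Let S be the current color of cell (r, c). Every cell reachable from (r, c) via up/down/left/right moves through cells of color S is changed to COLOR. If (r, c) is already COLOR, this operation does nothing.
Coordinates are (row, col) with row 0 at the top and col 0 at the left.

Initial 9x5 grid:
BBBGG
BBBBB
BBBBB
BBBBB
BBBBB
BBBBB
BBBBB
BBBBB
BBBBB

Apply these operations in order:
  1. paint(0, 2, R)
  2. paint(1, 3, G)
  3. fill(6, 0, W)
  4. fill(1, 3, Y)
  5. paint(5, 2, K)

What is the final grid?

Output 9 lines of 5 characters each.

After op 1 paint(0,2,R):
BBRGG
BBBBB
BBBBB
BBBBB
BBBBB
BBBBB
BBBBB
BBBBB
BBBBB
After op 2 paint(1,3,G):
BBRGG
BBBGB
BBBBB
BBBBB
BBBBB
BBBBB
BBBBB
BBBBB
BBBBB
After op 3 fill(6,0,W) [41 cells changed]:
WWRGG
WWWGW
WWWWW
WWWWW
WWWWW
WWWWW
WWWWW
WWWWW
WWWWW
After op 4 fill(1,3,Y) [3 cells changed]:
WWRYY
WWWYW
WWWWW
WWWWW
WWWWW
WWWWW
WWWWW
WWWWW
WWWWW
After op 5 paint(5,2,K):
WWRYY
WWWYW
WWWWW
WWWWW
WWWWW
WWKWW
WWWWW
WWWWW
WWWWW

Answer: WWRYY
WWWYW
WWWWW
WWWWW
WWWWW
WWKWW
WWWWW
WWWWW
WWWWW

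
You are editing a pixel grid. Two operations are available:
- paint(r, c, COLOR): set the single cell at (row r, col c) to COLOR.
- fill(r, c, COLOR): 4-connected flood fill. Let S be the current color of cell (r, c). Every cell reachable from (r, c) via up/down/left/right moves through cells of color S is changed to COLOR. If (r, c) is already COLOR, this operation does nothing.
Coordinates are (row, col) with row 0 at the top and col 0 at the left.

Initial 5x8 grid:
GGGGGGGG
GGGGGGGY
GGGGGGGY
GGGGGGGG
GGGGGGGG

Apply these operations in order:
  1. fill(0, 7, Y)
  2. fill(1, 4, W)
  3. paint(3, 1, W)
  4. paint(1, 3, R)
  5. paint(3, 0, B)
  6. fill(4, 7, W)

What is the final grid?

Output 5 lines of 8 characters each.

Answer: WWWWWWWW
WWWRWWWW
WWWWWWWW
BWWWWWWW
WWWWWWWW

Derivation:
After op 1 fill(0,7,Y) [38 cells changed]:
YYYYYYYY
YYYYYYYY
YYYYYYYY
YYYYYYYY
YYYYYYYY
After op 2 fill(1,4,W) [40 cells changed]:
WWWWWWWW
WWWWWWWW
WWWWWWWW
WWWWWWWW
WWWWWWWW
After op 3 paint(3,1,W):
WWWWWWWW
WWWWWWWW
WWWWWWWW
WWWWWWWW
WWWWWWWW
After op 4 paint(1,3,R):
WWWWWWWW
WWWRWWWW
WWWWWWWW
WWWWWWWW
WWWWWWWW
After op 5 paint(3,0,B):
WWWWWWWW
WWWRWWWW
WWWWWWWW
BWWWWWWW
WWWWWWWW
After op 6 fill(4,7,W) [0 cells changed]:
WWWWWWWW
WWWRWWWW
WWWWWWWW
BWWWWWWW
WWWWWWWW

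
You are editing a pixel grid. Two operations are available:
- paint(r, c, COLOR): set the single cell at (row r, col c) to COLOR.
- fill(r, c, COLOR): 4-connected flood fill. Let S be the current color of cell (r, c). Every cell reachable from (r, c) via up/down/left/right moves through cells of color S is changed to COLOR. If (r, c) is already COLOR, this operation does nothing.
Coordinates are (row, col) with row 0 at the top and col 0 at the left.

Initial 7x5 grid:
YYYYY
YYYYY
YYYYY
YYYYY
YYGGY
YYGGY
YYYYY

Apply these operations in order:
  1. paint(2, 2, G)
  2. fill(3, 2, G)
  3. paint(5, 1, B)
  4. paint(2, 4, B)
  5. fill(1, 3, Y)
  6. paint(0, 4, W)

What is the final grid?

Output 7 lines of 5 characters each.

Answer: YYYYW
YYYYY
YYYYB
YYYYY
YYYYY
YBYYY
YYYYY

Derivation:
After op 1 paint(2,2,G):
YYYYY
YYYYY
YYGYY
YYYYY
YYGGY
YYGGY
YYYYY
After op 2 fill(3,2,G) [30 cells changed]:
GGGGG
GGGGG
GGGGG
GGGGG
GGGGG
GGGGG
GGGGG
After op 3 paint(5,1,B):
GGGGG
GGGGG
GGGGG
GGGGG
GGGGG
GBGGG
GGGGG
After op 4 paint(2,4,B):
GGGGG
GGGGG
GGGGB
GGGGG
GGGGG
GBGGG
GGGGG
After op 5 fill(1,3,Y) [33 cells changed]:
YYYYY
YYYYY
YYYYB
YYYYY
YYYYY
YBYYY
YYYYY
After op 6 paint(0,4,W):
YYYYW
YYYYY
YYYYB
YYYYY
YYYYY
YBYYY
YYYYY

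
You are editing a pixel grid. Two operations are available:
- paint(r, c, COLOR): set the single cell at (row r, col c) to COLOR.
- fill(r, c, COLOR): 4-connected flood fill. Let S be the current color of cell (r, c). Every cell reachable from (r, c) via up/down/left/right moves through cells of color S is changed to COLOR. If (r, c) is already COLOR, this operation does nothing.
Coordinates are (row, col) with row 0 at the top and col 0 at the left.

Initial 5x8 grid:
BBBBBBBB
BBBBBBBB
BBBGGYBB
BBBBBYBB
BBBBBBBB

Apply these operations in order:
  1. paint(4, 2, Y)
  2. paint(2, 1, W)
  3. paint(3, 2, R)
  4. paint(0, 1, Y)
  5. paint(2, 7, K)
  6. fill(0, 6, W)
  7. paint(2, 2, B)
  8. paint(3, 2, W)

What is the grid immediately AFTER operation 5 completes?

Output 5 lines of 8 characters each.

After op 1 paint(4,2,Y):
BBBBBBBB
BBBBBBBB
BBBGGYBB
BBBBBYBB
BBYBBBBB
After op 2 paint(2,1,W):
BBBBBBBB
BBBBBBBB
BWBGGYBB
BBBBBYBB
BBYBBBBB
After op 3 paint(3,2,R):
BBBBBBBB
BBBBBBBB
BWBGGYBB
BBRBBYBB
BBYBBBBB
After op 4 paint(0,1,Y):
BYBBBBBB
BBBBBBBB
BWBGGYBB
BBRBBYBB
BBYBBBBB
After op 5 paint(2,7,K):
BYBBBBBB
BBBBBBBB
BWBGGYBK
BBRBBYBB
BBYBBBBB

Answer: BYBBBBBB
BBBBBBBB
BWBGGYBK
BBRBBYBB
BBYBBBBB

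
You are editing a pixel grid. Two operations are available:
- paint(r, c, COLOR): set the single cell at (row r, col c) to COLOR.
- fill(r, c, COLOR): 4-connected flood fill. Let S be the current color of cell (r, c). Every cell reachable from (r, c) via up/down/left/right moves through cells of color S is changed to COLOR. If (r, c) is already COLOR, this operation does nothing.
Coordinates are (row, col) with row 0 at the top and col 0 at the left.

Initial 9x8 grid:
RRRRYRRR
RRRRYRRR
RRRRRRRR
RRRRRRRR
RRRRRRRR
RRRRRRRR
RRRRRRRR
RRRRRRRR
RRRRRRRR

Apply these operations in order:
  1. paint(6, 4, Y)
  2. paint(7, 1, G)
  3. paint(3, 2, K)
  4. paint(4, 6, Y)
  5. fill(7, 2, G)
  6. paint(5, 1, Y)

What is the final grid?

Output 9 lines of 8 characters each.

Answer: GGGGYGGG
GGGGYGGG
GGGGGGGG
GGKGGGGG
GGGGGGYG
GYGGGGGG
GGGGYGGG
GGGGGGGG
GGGGGGGG

Derivation:
After op 1 paint(6,4,Y):
RRRRYRRR
RRRRYRRR
RRRRRRRR
RRRRRRRR
RRRRRRRR
RRRRRRRR
RRRRYRRR
RRRRRRRR
RRRRRRRR
After op 2 paint(7,1,G):
RRRRYRRR
RRRRYRRR
RRRRRRRR
RRRRRRRR
RRRRRRRR
RRRRRRRR
RRRRYRRR
RGRRRRRR
RRRRRRRR
After op 3 paint(3,2,K):
RRRRYRRR
RRRRYRRR
RRRRRRRR
RRKRRRRR
RRRRRRRR
RRRRRRRR
RRRRYRRR
RGRRRRRR
RRRRRRRR
After op 4 paint(4,6,Y):
RRRRYRRR
RRRRYRRR
RRRRRRRR
RRKRRRRR
RRRRRRYR
RRRRRRRR
RRRRYRRR
RGRRRRRR
RRRRRRRR
After op 5 fill(7,2,G) [66 cells changed]:
GGGGYGGG
GGGGYGGG
GGGGGGGG
GGKGGGGG
GGGGGGYG
GGGGGGGG
GGGGYGGG
GGGGGGGG
GGGGGGGG
After op 6 paint(5,1,Y):
GGGGYGGG
GGGGYGGG
GGGGGGGG
GGKGGGGG
GGGGGGYG
GYGGGGGG
GGGGYGGG
GGGGGGGG
GGGGGGGG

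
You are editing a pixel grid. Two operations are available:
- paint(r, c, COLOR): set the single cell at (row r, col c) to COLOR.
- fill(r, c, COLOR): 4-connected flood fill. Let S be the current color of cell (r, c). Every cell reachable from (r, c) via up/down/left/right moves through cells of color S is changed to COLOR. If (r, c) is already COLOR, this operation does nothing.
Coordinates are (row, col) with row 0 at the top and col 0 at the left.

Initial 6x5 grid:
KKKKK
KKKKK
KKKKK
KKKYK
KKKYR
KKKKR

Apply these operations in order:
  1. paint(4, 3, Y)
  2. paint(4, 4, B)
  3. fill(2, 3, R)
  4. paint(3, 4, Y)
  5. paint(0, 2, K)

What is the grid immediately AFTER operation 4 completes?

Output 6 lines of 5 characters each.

After op 1 paint(4,3,Y):
KKKKK
KKKKK
KKKKK
KKKYK
KKKYR
KKKKR
After op 2 paint(4,4,B):
KKKKK
KKKKK
KKKKK
KKKYK
KKKYB
KKKKR
After op 3 fill(2,3,R) [26 cells changed]:
RRRRR
RRRRR
RRRRR
RRRYR
RRRYB
RRRRR
After op 4 paint(3,4,Y):
RRRRR
RRRRR
RRRRR
RRRYY
RRRYB
RRRRR

Answer: RRRRR
RRRRR
RRRRR
RRRYY
RRRYB
RRRRR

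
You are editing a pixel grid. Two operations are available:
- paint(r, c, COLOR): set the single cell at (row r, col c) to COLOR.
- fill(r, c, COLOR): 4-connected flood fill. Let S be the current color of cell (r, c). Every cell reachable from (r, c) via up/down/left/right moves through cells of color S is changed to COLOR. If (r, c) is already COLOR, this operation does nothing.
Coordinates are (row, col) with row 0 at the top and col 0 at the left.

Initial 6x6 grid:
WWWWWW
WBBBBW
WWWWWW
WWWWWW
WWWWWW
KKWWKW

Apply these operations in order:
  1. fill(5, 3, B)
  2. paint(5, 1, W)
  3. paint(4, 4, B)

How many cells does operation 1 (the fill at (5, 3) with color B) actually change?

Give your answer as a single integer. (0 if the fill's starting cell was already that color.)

After op 1 fill(5,3,B) [29 cells changed]:
BBBBBB
BBBBBB
BBBBBB
BBBBBB
BBBBBB
KKBBKB

Answer: 29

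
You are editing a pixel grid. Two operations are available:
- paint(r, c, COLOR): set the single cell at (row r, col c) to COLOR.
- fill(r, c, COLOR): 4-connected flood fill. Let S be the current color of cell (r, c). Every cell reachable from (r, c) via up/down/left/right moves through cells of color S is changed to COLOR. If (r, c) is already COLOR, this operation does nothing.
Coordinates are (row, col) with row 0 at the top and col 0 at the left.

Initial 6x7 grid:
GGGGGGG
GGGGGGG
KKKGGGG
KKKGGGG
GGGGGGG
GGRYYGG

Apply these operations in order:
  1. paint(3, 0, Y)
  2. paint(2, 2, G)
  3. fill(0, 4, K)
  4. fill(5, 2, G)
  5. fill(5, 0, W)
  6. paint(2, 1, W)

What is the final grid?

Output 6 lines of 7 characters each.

Answer: WWWWWWW
WWWWWWW
WWWWWWW
YWWWWWW
WWWWWWW
WWGYYWW

Derivation:
After op 1 paint(3,0,Y):
GGGGGGG
GGGGGGG
KKKGGGG
YKKGGGG
GGGGGGG
GGRYYGG
After op 2 paint(2,2,G):
GGGGGGG
GGGGGGG
KKGGGGG
YKKGGGG
GGGGGGG
GGRYYGG
After op 3 fill(0,4,K) [34 cells changed]:
KKKKKKK
KKKKKKK
KKKKKKK
YKKKKKK
KKKKKKK
KKRYYKK
After op 4 fill(5,2,G) [1 cells changed]:
KKKKKKK
KKKKKKK
KKKKKKK
YKKKKKK
KKKKKKK
KKGYYKK
After op 5 fill(5,0,W) [38 cells changed]:
WWWWWWW
WWWWWWW
WWWWWWW
YWWWWWW
WWWWWWW
WWGYYWW
After op 6 paint(2,1,W):
WWWWWWW
WWWWWWW
WWWWWWW
YWWWWWW
WWWWWWW
WWGYYWW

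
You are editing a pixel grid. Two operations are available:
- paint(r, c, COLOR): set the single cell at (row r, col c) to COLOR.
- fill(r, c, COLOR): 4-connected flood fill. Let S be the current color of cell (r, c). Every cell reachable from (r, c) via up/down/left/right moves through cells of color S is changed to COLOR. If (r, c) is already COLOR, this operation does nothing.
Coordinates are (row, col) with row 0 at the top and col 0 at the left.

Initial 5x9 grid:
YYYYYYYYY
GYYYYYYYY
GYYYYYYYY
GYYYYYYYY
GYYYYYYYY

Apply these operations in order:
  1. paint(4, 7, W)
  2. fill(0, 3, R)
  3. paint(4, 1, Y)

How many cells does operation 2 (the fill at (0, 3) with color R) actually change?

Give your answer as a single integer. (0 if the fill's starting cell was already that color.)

After op 1 paint(4,7,W):
YYYYYYYYY
GYYYYYYYY
GYYYYYYYY
GYYYYYYYY
GYYYYYYWY
After op 2 fill(0,3,R) [40 cells changed]:
RRRRRRRRR
GRRRRRRRR
GRRRRRRRR
GRRRRRRRR
GRRRRRRWR

Answer: 40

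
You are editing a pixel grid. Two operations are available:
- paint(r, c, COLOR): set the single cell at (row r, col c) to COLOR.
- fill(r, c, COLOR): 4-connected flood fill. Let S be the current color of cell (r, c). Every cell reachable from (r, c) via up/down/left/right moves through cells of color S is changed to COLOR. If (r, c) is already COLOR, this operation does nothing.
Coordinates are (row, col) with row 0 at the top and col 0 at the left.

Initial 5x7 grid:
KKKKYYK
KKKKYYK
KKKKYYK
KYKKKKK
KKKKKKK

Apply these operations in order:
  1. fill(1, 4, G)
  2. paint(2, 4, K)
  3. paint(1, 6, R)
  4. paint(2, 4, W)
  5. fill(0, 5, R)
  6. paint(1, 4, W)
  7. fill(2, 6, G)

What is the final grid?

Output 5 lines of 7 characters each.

After op 1 fill(1,4,G) [6 cells changed]:
KKKKGGK
KKKKGGK
KKKKGGK
KYKKKKK
KKKKKKK
After op 2 paint(2,4,K):
KKKKGGK
KKKKGGK
KKKKKGK
KYKKKKK
KKKKKKK
After op 3 paint(1,6,R):
KKKKGGK
KKKKGGR
KKKKKGK
KYKKKKK
KKKKKKK
After op 4 paint(2,4,W):
KKKKGGK
KKKKGGR
KKKKWGK
KYKKKKK
KKKKKKK
After op 5 fill(0,5,R) [5 cells changed]:
KKKKRRK
KKKKRRR
KKKKWRK
KYKKKKK
KKKKKKK
After op 6 paint(1,4,W):
KKKKRRK
KKKKWRR
KKKKWRK
KYKKKKK
KKKKKKK
After op 7 fill(2,6,G) [26 cells changed]:
GGGGRRK
GGGGWRR
GGGGWRG
GYGGGGG
GGGGGGG

Answer: GGGGRRK
GGGGWRR
GGGGWRG
GYGGGGG
GGGGGGG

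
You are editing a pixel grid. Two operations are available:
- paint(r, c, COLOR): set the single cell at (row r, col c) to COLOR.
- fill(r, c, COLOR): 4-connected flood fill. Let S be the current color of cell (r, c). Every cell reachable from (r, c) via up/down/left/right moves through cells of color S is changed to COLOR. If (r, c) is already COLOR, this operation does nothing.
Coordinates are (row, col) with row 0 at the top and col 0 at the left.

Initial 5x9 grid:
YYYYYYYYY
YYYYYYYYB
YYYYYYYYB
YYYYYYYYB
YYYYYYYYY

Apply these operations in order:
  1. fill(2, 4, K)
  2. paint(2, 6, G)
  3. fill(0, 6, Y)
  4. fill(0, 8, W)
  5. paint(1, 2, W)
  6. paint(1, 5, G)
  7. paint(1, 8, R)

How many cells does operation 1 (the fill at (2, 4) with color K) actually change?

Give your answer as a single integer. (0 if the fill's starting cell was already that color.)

Answer: 42

Derivation:
After op 1 fill(2,4,K) [42 cells changed]:
KKKKKKKKK
KKKKKKKKB
KKKKKKKKB
KKKKKKKKB
KKKKKKKKK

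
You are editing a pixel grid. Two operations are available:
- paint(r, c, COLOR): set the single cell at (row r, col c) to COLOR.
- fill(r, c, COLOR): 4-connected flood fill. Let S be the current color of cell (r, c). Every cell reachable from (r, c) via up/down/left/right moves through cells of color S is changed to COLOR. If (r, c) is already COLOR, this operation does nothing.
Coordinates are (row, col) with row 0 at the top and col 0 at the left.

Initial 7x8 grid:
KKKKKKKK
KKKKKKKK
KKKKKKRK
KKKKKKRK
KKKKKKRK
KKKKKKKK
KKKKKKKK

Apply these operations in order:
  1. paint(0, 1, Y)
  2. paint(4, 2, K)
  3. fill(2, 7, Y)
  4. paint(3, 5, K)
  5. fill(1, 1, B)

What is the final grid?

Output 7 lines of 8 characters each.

After op 1 paint(0,1,Y):
KYKKKKKK
KKKKKKKK
KKKKKKRK
KKKKKKRK
KKKKKKRK
KKKKKKKK
KKKKKKKK
After op 2 paint(4,2,K):
KYKKKKKK
KKKKKKKK
KKKKKKRK
KKKKKKRK
KKKKKKRK
KKKKKKKK
KKKKKKKK
After op 3 fill(2,7,Y) [52 cells changed]:
YYYYYYYY
YYYYYYYY
YYYYYYRY
YYYYYYRY
YYYYYYRY
YYYYYYYY
YYYYYYYY
After op 4 paint(3,5,K):
YYYYYYYY
YYYYYYYY
YYYYYYRY
YYYYYKRY
YYYYYYRY
YYYYYYYY
YYYYYYYY
After op 5 fill(1,1,B) [52 cells changed]:
BBBBBBBB
BBBBBBBB
BBBBBBRB
BBBBBKRB
BBBBBBRB
BBBBBBBB
BBBBBBBB

Answer: BBBBBBBB
BBBBBBBB
BBBBBBRB
BBBBBKRB
BBBBBBRB
BBBBBBBB
BBBBBBBB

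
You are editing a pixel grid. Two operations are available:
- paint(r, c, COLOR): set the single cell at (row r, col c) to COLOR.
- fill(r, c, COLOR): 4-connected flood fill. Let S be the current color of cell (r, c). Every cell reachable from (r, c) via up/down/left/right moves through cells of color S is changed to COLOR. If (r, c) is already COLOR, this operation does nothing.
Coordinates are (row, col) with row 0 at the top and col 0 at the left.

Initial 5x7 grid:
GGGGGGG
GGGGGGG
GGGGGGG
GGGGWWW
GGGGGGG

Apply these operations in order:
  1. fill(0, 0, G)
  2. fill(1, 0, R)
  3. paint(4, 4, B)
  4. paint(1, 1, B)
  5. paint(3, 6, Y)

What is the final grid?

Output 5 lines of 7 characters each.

After op 1 fill(0,0,G) [0 cells changed]:
GGGGGGG
GGGGGGG
GGGGGGG
GGGGWWW
GGGGGGG
After op 2 fill(1,0,R) [32 cells changed]:
RRRRRRR
RRRRRRR
RRRRRRR
RRRRWWW
RRRRRRR
After op 3 paint(4,4,B):
RRRRRRR
RRRRRRR
RRRRRRR
RRRRWWW
RRRRBRR
After op 4 paint(1,1,B):
RRRRRRR
RBRRRRR
RRRRRRR
RRRRWWW
RRRRBRR
After op 5 paint(3,6,Y):
RRRRRRR
RBRRRRR
RRRRRRR
RRRRWWY
RRRRBRR

Answer: RRRRRRR
RBRRRRR
RRRRRRR
RRRRWWY
RRRRBRR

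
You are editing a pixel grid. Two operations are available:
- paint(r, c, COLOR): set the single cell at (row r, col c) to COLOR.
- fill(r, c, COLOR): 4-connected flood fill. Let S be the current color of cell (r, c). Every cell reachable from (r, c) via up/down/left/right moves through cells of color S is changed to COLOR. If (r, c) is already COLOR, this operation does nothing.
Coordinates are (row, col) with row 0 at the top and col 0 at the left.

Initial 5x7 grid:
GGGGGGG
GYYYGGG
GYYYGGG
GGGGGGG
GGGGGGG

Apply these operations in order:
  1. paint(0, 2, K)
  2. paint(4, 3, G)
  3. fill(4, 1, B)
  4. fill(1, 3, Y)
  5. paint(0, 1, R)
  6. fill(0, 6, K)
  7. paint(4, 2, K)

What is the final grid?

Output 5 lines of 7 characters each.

Answer: KRKKKKK
KYYYKKK
KYYYKKK
KKKKKKK
KKKKKKK

Derivation:
After op 1 paint(0,2,K):
GGKGGGG
GYYYGGG
GYYYGGG
GGGGGGG
GGGGGGG
After op 2 paint(4,3,G):
GGKGGGG
GYYYGGG
GYYYGGG
GGGGGGG
GGGGGGG
After op 3 fill(4,1,B) [28 cells changed]:
BBKBBBB
BYYYBBB
BYYYBBB
BBBBBBB
BBBBBBB
After op 4 fill(1,3,Y) [0 cells changed]:
BBKBBBB
BYYYBBB
BYYYBBB
BBBBBBB
BBBBBBB
After op 5 paint(0,1,R):
BRKBBBB
BYYYBBB
BYYYBBB
BBBBBBB
BBBBBBB
After op 6 fill(0,6,K) [27 cells changed]:
KRKKKKK
KYYYKKK
KYYYKKK
KKKKKKK
KKKKKKK
After op 7 paint(4,2,K):
KRKKKKK
KYYYKKK
KYYYKKK
KKKKKKK
KKKKKKK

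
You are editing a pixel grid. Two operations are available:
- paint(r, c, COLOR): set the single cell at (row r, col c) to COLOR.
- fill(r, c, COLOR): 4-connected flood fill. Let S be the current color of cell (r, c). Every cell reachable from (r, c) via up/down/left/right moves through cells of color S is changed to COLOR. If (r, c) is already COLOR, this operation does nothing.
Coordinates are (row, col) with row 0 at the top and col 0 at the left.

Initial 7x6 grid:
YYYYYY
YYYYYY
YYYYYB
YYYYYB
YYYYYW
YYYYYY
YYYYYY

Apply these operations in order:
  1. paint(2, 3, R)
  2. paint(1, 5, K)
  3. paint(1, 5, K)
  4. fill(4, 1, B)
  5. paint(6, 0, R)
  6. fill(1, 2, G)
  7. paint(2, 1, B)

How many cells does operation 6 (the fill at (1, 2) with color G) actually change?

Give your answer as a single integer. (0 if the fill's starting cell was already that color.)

Answer: 38

Derivation:
After op 1 paint(2,3,R):
YYYYYY
YYYYYY
YYYRYB
YYYYYB
YYYYYW
YYYYYY
YYYYYY
After op 2 paint(1,5,K):
YYYYYY
YYYYYK
YYYRYB
YYYYYB
YYYYYW
YYYYYY
YYYYYY
After op 3 paint(1,5,K):
YYYYYY
YYYYYK
YYYRYB
YYYYYB
YYYYYW
YYYYYY
YYYYYY
After op 4 fill(4,1,B) [37 cells changed]:
BBBBBB
BBBBBK
BBBRBB
BBBBBB
BBBBBW
BBBBBB
BBBBBB
After op 5 paint(6,0,R):
BBBBBB
BBBBBK
BBBRBB
BBBBBB
BBBBBW
BBBBBB
RBBBBB
After op 6 fill(1,2,G) [38 cells changed]:
GGGGGG
GGGGGK
GGGRGG
GGGGGG
GGGGGW
GGGGGG
RGGGGG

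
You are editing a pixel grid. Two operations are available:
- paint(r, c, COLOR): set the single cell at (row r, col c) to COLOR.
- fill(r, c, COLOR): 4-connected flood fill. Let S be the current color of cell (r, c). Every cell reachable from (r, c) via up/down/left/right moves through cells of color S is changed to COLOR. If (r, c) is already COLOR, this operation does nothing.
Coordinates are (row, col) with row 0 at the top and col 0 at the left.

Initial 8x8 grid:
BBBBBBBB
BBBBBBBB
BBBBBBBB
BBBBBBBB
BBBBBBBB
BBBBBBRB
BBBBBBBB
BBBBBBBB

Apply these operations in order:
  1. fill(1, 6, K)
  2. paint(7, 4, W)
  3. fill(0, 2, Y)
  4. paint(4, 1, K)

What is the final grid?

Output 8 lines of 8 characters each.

Answer: YYYYYYYY
YYYYYYYY
YYYYYYYY
YYYYYYYY
YKYYYYYY
YYYYYYRY
YYYYYYYY
YYYYWYYY

Derivation:
After op 1 fill(1,6,K) [63 cells changed]:
KKKKKKKK
KKKKKKKK
KKKKKKKK
KKKKKKKK
KKKKKKKK
KKKKKKRK
KKKKKKKK
KKKKKKKK
After op 2 paint(7,4,W):
KKKKKKKK
KKKKKKKK
KKKKKKKK
KKKKKKKK
KKKKKKKK
KKKKKKRK
KKKKKKKK
KKKKWKKK
After op 3 fill(0,2,Y) [62 cells changed]:
YYYYYYYY
YYYYYYYY
YYYYYYYY
YYYYYYYY
YYYYYYYY
YYYYYYRY
YYYYYYYY
YYYYWYYY
After op 4 paint(4,1,K):
YYYYYYYY
YYYYYYYY
YYYYYYYY
YYYYYYYY
YKYYYYYY
YYYYYYRY
YYYYYYYY
YYYYWYYY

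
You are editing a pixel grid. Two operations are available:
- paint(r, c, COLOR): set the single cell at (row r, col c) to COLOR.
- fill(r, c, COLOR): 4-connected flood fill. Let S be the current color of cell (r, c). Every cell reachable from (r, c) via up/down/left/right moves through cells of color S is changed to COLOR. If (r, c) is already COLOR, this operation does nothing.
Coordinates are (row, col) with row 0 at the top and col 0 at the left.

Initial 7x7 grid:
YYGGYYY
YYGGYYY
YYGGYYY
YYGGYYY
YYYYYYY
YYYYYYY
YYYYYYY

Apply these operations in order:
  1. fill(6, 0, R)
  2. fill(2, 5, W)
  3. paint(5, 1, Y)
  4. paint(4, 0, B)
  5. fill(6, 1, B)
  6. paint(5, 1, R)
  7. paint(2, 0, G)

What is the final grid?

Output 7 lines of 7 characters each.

Answer: BBGGBBB
BBGGBBB
GBGGBBB
BBGGBBB
BBBBBBB
BRBBBBB
BBBBBBB

Derivation:
After op 1 fill(6,0,R) [41 cells changed]:
RRGGRRR
RRGGRRR
RRGGRRR
RRGGRRR
RRRRRRR
RRRRRRR
RRRRRRR
After op 2 fill(2,5,W) [41 cells changed]:
WWGGWWW
WWGGWWW
WWGGWWW
WWGGWWW
WWWWWWW
WWWWWWW
WWWWWWW
After op 3 paint(5,1,Y):
WWGGWWW
WWGGWWW
WWGGWWW
WWGGWWW
WWWWWWW
WYWWWWW
WWWWWWW
After op 4 paint(4,0,B):
WWGGWWW
WWGGWWW
WWGGWWW
WWGGWWW
BWWWWWW
WYWWWWW
WWWWWWW
After op 5 fill(6,1,B) [39 cells changed]:
BBGGBBB
BBGGBBB
BBGGBBB
BBGGBBB
BBBBBBB
BYBBBBB
BBBBBBB
After op 6 paint(5,1,R):
BBGGBBB
BBGGBBB
BBGGBBB
BBGGBBB
BBBBBBB
BRBBBBB
BBBBBBB
After op 7 paint(2,0,G):
BBGGBBB
BBGGBBB
GBGGBBB
BBGGBBB
BBBBBBB
BRBBBBB
BBBBBBB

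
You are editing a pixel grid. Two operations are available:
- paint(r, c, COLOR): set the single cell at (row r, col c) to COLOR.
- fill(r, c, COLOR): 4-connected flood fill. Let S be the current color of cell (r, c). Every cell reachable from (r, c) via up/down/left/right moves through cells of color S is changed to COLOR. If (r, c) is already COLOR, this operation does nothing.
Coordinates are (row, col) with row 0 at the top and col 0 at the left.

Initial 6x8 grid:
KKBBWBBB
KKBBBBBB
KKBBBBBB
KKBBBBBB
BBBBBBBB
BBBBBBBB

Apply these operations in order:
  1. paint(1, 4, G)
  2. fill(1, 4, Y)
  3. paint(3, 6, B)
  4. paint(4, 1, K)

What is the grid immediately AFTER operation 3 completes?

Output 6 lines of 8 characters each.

After op 1 paint(1,4,G):
KKBBWBBB
KKBBGBBB
KKBBBBBB
KKBBBBBB
BBBBBBBB
BBBBBBBB
After op 2 fill(1,4,Y) [1 cells changed]:
KKBBWBBB
KKBBYBBB
KKBBBBBB
KKBBBBBB
BBBBBBBB
BBBBBBBB
After op 3 paint(3,6,B):
KKBBWBBB
KKBBYBBB
KKBBBBBB
KKBBBBBB
BBBBBBBB
BBBBBBBB

Answer: KKBBWBBB
KKBBYBBB
KKBBBBBB
KKBBBBBB
BBBBBBBB
BBBBBBBB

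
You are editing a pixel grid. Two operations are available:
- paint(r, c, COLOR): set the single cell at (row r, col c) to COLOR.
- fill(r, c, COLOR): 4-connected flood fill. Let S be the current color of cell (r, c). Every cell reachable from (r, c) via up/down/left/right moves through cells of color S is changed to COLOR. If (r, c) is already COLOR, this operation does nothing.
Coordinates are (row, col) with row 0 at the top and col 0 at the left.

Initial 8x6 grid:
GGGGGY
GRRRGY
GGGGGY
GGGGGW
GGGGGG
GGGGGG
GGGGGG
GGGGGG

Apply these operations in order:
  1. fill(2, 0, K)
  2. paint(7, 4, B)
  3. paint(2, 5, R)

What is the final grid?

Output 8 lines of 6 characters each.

After op 1 fill(2,0,K) [41 cells changed]:
KKKKKY
KRRRKY
KKKKKY
KKKKKW
KKKKKK
KKKKKK
KKKKKK
KKKKKK
After op 2 paint(7,4,B):
KKKKKY
KRRRKY
KKKKKY
KKKKKW
KKKKKK
KKKKKK
KKKKKK
KKKKBK
After op 3 paint(2,5,R):
KKKKKY
KRRRKY
KKKKKR
KKKKKW
KKKKKK
KKKKKK
KKKKKK
KKKKBK

Answer: KKKKKY
KRRRKY
KKKKKR
KKKKKW
KKKKKK
KKKKKK
KKKKKK
KKKKBK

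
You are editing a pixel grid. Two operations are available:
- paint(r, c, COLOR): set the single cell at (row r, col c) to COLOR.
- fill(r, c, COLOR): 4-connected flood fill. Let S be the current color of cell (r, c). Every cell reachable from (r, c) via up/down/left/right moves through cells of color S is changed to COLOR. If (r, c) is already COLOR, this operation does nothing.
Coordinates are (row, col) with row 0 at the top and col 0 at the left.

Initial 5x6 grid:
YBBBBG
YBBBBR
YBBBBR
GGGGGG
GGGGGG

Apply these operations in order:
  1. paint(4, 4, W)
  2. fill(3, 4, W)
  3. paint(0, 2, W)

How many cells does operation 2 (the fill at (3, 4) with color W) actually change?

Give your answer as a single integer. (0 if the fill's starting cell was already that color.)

Answer: 11

Derivation:
After op 1 paint(4,4,W):
YBBBBG
YBBBBR
YBBBBR
GGGGGG
GGGGWG
After op 2 fill(3,4,W) [11 cells changed]:
YBBBBG
YBBBBR
YBBBBR
WWWWWW
WWWWWW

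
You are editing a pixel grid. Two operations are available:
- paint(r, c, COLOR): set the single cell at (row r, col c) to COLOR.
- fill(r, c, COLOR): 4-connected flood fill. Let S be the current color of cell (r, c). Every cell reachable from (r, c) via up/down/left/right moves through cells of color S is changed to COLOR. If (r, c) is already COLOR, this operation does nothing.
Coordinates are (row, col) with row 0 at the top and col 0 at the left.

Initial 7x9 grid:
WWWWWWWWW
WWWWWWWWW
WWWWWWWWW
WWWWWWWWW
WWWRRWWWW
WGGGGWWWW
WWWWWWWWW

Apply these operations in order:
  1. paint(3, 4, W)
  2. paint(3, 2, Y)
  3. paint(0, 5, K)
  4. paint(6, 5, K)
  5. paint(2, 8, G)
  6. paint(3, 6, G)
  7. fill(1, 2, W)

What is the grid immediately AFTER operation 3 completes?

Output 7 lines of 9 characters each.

After op 1 paint(3,4,W):
WWWWWWWWW
WWWWWWWWW
WWWWWWWWW
WWWWWWWWW
WWWRRWWWW
WGGGGWWWW
WWWWWWWWW
After op 2 paint(3,2,Y):
WWWWWWWWW
WWWWWWWWW
WWWWWWWWW
WWYWWWWWW
WWWRRWWWW
WGGGGWWWW
WWWWWWWWW
After op 3 paint(0,5,K):
WWWWWKWWW
WWWWWWWWW
WWWWWWWWW
WWYWWWWWW
WWWRRWWWW
WGGGGWWWW
WWWWWWWWW

Answer: WWWWWKWWW
WWWWWWWWW
WWWWWWWWW
WWYWWWWWW
WWWRRWWWW
WGGGGWWWW
WWWWWWWWW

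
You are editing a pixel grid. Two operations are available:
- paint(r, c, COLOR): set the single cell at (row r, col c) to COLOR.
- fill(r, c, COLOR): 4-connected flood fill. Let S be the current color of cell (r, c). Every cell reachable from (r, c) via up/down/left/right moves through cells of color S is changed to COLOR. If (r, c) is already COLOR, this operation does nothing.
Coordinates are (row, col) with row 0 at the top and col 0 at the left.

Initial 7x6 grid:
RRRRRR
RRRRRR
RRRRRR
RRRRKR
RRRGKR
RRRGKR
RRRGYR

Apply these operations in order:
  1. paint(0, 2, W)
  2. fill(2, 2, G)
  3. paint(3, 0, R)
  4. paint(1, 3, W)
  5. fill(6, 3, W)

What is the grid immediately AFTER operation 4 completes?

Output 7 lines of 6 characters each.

After op 1 paint(0,2,W):
RRWRRR
RRRRRR
RRRRRR
RRRRKR
RRRGKR
RRRGKR
RRRGYR
After op 2 fill(2,2,G) [34 cells changed]:
GGWGGG
GGGGGG
GGGGGG
GGGGKG
GGGGKG
GGGGKG
GGGGYG
After op 3 paint(3,0,R):
GGWGGG
GGGGGG
GGGGGG
RGGGKG
GGGGKG
GGGGKG
GGGGYG
After op 4 paint(1,3,W):
GGWGGG
GGGWGG
GGGGGG
RGGGKG
GGGGKG
GGGGKG
GGGGYG

Answer: GGWGGG
GGGWGG
GGGGGG
RGGGKG
GGGGKG
GGGGKG
GGGGYG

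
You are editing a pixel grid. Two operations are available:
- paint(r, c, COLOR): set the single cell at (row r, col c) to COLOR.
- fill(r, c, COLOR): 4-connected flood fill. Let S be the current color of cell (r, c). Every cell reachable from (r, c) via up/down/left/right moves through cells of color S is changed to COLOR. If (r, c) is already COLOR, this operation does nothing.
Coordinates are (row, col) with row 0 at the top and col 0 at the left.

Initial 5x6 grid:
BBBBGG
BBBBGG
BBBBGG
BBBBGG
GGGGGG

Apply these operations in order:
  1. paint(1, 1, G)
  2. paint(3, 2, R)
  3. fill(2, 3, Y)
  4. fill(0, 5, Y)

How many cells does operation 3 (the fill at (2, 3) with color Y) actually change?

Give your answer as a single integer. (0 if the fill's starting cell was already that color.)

After op 1 paint(1,1,G):
BBBBGG
BGBBGG
BBBBGG
BBBBGG
GGGGGG
After op 2 paint(3,2,R):
BBBBGG
BGBBGG
BBBBGG
BBRBGG
GGGGGG
After op 3 fill(2,3,Y) [14 cells changed]:
YYYYGG
YGYYGG
YYYYGG
YYRYGG
GGGGGG

Answer: 14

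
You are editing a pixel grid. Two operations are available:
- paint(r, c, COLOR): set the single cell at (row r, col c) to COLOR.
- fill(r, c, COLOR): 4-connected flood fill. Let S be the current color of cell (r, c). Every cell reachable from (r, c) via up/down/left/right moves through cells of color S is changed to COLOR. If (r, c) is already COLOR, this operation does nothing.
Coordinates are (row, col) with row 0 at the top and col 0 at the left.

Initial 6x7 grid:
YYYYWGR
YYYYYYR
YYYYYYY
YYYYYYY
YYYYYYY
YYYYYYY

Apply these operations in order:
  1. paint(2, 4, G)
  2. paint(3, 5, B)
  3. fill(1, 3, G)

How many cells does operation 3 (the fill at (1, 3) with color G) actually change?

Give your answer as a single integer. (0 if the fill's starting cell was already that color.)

Answer: 36

Derivation:
After op 1 paint(2,4,G):
YYYYWGR
YYYYYYR
YYYYGYY
YYYYYYY
YYYYYYY
YYYYYYY
After op 2 paint(3,5,B):
YYYYWGR
YYYYYYR
YYYYGYY
YYYYYBY
YYYYYYY
YYYYYYY
After op 3 fill(1,3,G) [36 cells changed]:
GGGGWGR
GGGGGGR
GGGGGGG
GGGGGBG
GGGGGGG
GGGGGGG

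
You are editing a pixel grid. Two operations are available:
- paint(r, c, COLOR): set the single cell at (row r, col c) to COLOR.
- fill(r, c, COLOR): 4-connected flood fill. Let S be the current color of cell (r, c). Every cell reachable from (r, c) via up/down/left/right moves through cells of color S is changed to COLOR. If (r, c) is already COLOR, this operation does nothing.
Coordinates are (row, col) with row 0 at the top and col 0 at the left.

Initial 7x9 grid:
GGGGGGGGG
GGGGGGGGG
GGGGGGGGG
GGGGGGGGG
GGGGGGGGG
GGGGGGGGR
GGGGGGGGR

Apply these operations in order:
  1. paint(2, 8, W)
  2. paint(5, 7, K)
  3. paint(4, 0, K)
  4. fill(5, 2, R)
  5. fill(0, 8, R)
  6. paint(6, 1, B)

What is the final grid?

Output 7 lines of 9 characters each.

Answer: RRRRRRRRR
RRRRRRRRR
RRRRRRRRW
RRRRRRRRR
KRRRRRRRR
RRRRRRRKR
RBRRRRRRR

Derivation:
After op 1 paint(2,8,W):
GGGGGGGGG
GGGGGGGGG
GGGGGGGGW
GGGGGGGGG
GGGGGGGGG
GGGGGGGGR
GGGGGGGGR
After op 2 paint(5,7,K):
GGGGGGGGG
GGGGGGGGG
GGGGGGGGW
GGGGGGGGG
GGGGGGGGG
GGGGGGGKR
GGGGGGGGR
After op 3 paint(4,0,K):
GGGGGGGGG
GGGGGGGGG
GGGGGGGGW
GGGGGGGGG
KGGGGGGGG
GGGGGGGKR
GGGGGGGGR
After op 4 fill(5,2,R) [58 cells changed]:
RRRRRRRRR
RRRRRRRRR
RRRRRRRRW
RRRRRRRRR
KRRRRRRRR
RRRRRRRKR
RRRRRRRRR
After op 5 fill(0,8,R) [0 cells changed]:
RRRRRRRRR
RRRRRRRRR
RRRRRRRRW
RRRRRRRRR
KRRRRRRRR
RRRRRRRKR
RRRRRRRRR
After op 6 paint(6,1,B):
RRRRRRRRR
RRRRRRRRR
RRRRRRRRW
RRRRRRRRR
KRRRRRRRR
RRRRRRRKR
RBRRRRRRR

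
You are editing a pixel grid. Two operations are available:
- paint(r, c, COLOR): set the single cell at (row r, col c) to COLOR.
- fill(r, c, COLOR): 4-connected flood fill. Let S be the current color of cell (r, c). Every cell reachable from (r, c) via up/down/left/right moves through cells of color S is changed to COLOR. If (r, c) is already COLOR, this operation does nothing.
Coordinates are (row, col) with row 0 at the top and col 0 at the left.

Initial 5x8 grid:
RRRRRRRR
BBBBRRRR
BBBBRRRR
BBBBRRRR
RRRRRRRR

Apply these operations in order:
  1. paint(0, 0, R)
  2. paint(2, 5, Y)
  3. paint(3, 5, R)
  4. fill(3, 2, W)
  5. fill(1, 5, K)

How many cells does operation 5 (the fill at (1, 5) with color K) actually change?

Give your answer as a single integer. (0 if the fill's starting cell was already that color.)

After op 1 paint(0,0,R):
RRRRRRRR
BBBBRRRR
BBBBRRRR
BBBBRRRR
RRRRRRRR
After op 2 paint(2,5,Y):
RRRRRRRR
BBBBRRRR
BBBBRYRR
BBBBRRRR
RRRRRRRR
After op 3 paint(3,5,R):
RRRRRRRR
BBBBRRRR
BBBBRYRR
BBBBRRRR
RRRRRRRR
After op 4 fill(3,2,W) [12 cells changed]:
RRRRRRRR
WWWWRRRR
WWWWRYRR
WWWWRRRR
RRRRRRRR
After op 5 fill(1,5,K) [27 cells changed]:
KKKKKKKK
WWWWKKKK
WWWWKYKK
WWWWKKKK
KKKKKKKK

Answer: 27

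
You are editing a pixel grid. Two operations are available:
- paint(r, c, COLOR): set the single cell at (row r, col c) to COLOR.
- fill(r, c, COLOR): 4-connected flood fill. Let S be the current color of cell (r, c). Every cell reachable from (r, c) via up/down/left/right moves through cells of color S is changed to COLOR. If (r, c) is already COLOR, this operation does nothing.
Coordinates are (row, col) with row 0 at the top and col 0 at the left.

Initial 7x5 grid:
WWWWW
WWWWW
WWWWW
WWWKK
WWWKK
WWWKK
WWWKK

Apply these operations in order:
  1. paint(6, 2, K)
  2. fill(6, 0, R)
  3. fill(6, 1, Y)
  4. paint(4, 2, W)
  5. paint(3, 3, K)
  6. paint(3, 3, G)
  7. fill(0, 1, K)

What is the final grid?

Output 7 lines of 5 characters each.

Answer: KKKKK
KKKKK
KKKKK
KKKGK
KKWKK
KKKKK
KKKKK

Derivation:
After op 1 paint(6,2,K):
WWWWW
WWWWW
WWWWW
WWWKK
WWWKK
WWWKK
WWKKK
After op 2 fill(6,0,R) [26 cells changed]:
RRRRR
RRRRR
RRRRR
RRRKK
RRRKK
RRRKK
RRKKK
After op 3 fill(6,1,Y) [26 cells changed]:
YYYYY
YYYYY
YYYYY
YYYKK
YYYKK
YYYKK
YYKKK
After op 4 paint(4,2,W):
YYYYY
YYYYY
YYYYY
YYYKK
YYWKK
YYYKK
YYKKK
After op 5 paint(3,3,K):
YYYYY
YYYYY
YYYYY
YYYKK
YYWKK
YYYKK
YYKKK
After op 6 paint(3,3,G):
YYYYY
YYYYY
YYYYY
YYYGK
YYWKK
YYYKK
YYKKK
After op 7 fill(0,1,K) [25 cells changed]:
KKKKK
KKKKK
KKKKK
KKKGK
KKWKK
KKKKK
KKKKK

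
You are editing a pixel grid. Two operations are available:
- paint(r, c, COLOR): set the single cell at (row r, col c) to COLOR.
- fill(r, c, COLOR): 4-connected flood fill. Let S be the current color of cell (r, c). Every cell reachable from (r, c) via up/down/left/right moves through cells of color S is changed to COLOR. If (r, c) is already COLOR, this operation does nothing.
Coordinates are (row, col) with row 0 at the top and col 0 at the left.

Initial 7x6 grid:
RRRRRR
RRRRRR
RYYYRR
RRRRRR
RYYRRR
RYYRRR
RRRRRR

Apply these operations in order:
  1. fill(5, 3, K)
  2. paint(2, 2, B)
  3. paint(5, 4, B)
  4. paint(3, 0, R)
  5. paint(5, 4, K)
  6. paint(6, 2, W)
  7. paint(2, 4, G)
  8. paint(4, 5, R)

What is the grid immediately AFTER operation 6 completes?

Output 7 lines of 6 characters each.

After op 1 fill(5,3,K) [35 cells changed]:
KKKKKK
KKKKKK
KYYYKK
KKKKKK
KYYKKK
KYYKKK
KKKKKK
After op 2 paint(2,2,B):
KKKKKK
KKKKKK
KYBYKK
KKKKKK
KYYKKK
KYYKKK
KKKKKK
After op 3 paint(5,4,B):
KKKKKK
KKKKKK
KYBYKK
KKKKKK
KYYKKK
KYYKBK
KKKKKK
After op 4 paint(3,0,R):
KKKKKK
KKKKKK
KYBYKK
RKKKKK
KYYKKK
KYYKBK
KKKKKK
After op 5 paint(5,4,K):
KKKKKK
KKKKKK
KYBYKK
RKKKKK
KYYKKK
KYYKKK
KKKKKK
After op 6 paint(6,2,W):
KKKKKK
KKKKKK
KYBYKK
RKKKKK
KYYKKK
KYYKKK
KKWKKK

Answer: KKKKKK
KKKKKK
KYBYKK
RKKKKK
KYYKKK
KYYKKK
KKWKKK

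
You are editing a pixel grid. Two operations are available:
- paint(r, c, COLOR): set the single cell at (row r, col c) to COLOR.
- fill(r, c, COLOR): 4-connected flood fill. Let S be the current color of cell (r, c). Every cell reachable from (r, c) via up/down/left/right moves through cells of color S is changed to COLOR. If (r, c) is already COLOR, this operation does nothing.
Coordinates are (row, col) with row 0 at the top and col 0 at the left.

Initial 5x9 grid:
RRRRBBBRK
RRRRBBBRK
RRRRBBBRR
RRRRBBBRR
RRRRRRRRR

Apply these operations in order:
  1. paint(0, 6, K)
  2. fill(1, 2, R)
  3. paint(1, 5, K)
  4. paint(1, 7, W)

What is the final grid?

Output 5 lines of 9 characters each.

After op 1 paint(0,6,K):
RRRRBBKRK
RRRRBBBRK
RRRRBBBRR
RRRRBBBRR
RRRRRRRRR
After op 2 fill(1,2,R) [0 cells changed]:
RRRRBBKRK
RRRRBBBRK
RRRRBBBRR
RRRRBBBRR
RRRRRRRRR
After op 3 paint(1,5,K):
RRRRBBKRK
RRRRBKBRK
RRRRBBBRR
RRRRBBBRR
RRRRRRRRR
After op 4 paint(1,7,W):
RRRRBBKRK
RRRRBKBWK
RRRRBBBRR
RRRRBBBRR
RRRRRRRRR

Answer: RRRRBBKRK
RRRRBKBWK
RRRRBBBRR
RRRRBBBRR
RRRRRRRRR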